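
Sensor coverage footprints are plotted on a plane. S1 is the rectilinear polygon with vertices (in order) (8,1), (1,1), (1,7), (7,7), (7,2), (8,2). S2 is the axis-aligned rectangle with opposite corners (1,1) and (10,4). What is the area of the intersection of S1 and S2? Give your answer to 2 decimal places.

The intersection is the polygon with vertices (1,1), (1,4), (7,4), (7,2), (8,2), (8,1).
By the shoelace formula its area is 19.00.

19.00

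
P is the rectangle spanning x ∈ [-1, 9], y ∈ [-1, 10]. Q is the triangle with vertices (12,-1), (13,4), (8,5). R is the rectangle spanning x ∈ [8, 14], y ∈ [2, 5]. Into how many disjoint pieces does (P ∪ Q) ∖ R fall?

2

(P ∪ Q) ∖ R splits into 2 disjoint pieces (area 107, area 3.9).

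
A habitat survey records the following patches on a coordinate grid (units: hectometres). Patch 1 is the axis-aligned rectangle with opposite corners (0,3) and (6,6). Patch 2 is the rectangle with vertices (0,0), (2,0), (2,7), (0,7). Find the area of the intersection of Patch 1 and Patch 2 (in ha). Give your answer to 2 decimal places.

|Patch 1∩Patch 2|: x∈[0,2], y∈[3,6] → 2·3 = 6.

6.00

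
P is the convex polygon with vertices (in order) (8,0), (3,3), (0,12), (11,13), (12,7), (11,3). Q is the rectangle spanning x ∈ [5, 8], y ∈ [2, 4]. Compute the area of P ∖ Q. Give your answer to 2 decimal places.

102.00

|P| = 108, |P∩Q| = 6.
|P ∖ Q| = |P| − |P∩Q| = 108 − 6 = 102.00.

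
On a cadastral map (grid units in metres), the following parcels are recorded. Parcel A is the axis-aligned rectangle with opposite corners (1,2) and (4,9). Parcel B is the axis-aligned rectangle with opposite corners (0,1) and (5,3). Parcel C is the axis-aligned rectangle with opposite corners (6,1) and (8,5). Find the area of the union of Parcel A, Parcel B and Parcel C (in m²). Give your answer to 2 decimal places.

36.00

By inclusion–exclusion:
Individual areas: |Parcel A| = 21, |Parcel B| = 10, |Parcel C| = 8.
|Parcel A∩Parcel B|: x∈[1,4], y∈[2,3] → 3·1 = 3.
|Parcel A∩Parcel C| = 0 (no overlap).
|Parcel B∩Parcel C| = 0 (no overlap).
|Parcel A∩Parcel B∩Parcel C| = 0.
|Parcel A ∪ Parcel B ∪ Parcel C| = 39 − 3 + 0 = 36.00.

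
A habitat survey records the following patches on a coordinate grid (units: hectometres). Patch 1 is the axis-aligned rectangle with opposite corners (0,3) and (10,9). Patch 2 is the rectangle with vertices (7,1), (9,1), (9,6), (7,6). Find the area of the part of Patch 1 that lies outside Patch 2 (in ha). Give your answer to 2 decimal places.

54.00

|Patch 1∩Patch 2|: x∈[7,9], y∈[3,6] → 2·3 = 6.
|Patch 1| = 60.
|Patch 1 ∖ Patch 2| = |Patch 1| − |Patch 1∩Patch 2| = 60 − 6 = 54.00.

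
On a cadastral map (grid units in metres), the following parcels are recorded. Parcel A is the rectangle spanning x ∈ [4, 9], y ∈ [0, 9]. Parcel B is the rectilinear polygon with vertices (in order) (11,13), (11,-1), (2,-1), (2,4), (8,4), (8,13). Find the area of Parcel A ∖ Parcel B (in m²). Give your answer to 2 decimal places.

20.00

|Parcel A| = 45, |Parcel A∩Parcel B| = 25.
|Parcel A ∖ Parcel B| = |Parcel A| − |Parcel A∩Parcel B| = 45 − 25 = 20.00.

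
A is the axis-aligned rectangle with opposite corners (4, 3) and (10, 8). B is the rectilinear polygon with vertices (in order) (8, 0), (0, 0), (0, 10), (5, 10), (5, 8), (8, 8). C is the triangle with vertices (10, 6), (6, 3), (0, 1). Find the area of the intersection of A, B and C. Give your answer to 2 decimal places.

2.50

The intersection is the polygon with vertices (8,4.5), (6,3), (4,3), (8,5).
By the shoelace formula its area is 2.50.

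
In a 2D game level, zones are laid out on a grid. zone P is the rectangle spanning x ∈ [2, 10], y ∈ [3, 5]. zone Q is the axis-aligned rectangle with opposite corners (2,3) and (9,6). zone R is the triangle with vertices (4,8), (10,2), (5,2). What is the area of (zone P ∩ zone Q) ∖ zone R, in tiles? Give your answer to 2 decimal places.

|zone P ∩ zone Q| = 14.
|(zone P ∩ zone Q) ∩ zone R| = 6.6667.
|(zone P ∩ zone Q) ∖ zone R| = 14 − 6.6667 = 7.33.

7.33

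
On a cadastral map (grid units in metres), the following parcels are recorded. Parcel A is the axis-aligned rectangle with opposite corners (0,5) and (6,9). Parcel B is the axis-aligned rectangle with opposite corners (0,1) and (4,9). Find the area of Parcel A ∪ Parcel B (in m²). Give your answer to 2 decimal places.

By inclusion–exclusion:
Individual areas: |Parcel A| = 24, |Parcel B| = 32.
|Parcel A∩Parcel B|: x∈[0,4], y∈[5,9] → 4·4 = 16.
|Parcel A ∪ Parcel B| = 56 − 16 = 40.00.

40.00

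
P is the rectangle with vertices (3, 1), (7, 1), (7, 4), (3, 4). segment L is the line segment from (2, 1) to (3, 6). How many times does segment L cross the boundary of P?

The segment lies entirely outside P and never meets its boundary.

0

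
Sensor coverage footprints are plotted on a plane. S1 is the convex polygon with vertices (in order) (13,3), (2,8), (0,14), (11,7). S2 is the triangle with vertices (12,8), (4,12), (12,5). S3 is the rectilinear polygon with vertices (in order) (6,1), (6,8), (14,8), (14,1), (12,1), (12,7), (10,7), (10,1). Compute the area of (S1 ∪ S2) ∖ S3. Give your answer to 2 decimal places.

|S1 ∪ S2| = 51.7857.
|(S1 ∪ S2) ∩ S3| = 13.6818.
|(S1 ∪ S2) ∖ S3| = 51.7857 − 13.6818 = 38.10.

38.10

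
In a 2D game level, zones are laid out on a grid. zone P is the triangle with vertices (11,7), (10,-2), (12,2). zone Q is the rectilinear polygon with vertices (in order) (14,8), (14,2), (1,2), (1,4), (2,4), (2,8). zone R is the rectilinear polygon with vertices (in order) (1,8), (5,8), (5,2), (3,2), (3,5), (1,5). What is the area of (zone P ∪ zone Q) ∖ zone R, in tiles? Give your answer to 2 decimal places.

62.11

|zone P ∪ zone Q| = 77.1111.
|(zone P ∪ zone Q) ∩ zone R| = 15.
|(zone P ∪ zone Q) ∖ zone R| = 77.1111 − 15 = 62.11.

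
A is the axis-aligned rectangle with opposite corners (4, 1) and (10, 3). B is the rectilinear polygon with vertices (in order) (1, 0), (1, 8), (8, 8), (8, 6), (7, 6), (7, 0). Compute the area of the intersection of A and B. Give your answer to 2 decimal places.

6.00

The intersection is the polygon with vertices (4,1), (4,3), (7,3), (7,1).
By the shoelace formula its area is 6.00.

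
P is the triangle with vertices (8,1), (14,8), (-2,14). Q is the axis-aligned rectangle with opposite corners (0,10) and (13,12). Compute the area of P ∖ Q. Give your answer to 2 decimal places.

|P| = 74, |P∩Q| = 11.2462.
|P ∖ Q| = |P| − |P∩Q| = 74 − 11.2462 = 62.75.

62.75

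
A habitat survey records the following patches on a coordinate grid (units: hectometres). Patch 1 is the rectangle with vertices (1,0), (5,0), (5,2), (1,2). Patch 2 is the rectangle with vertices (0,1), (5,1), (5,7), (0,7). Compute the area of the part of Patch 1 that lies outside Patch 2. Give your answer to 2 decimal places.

|Patch 1∩Patch 2|: x∈[1,5], y∈[1,2] → 4·1 = 4.
|Patch 1| = 8.
|Patch 1 ∖ Patch 2| = |Patch 1| − |Patch 1∩Patch 2| = 8 − 4 = 4.00.

4.00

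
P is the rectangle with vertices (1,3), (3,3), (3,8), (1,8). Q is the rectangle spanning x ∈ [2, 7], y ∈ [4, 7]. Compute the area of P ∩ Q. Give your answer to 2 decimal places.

|P∩Q|: x∈[2,3], y∈[4,7] → 1·3 = 3.

3.00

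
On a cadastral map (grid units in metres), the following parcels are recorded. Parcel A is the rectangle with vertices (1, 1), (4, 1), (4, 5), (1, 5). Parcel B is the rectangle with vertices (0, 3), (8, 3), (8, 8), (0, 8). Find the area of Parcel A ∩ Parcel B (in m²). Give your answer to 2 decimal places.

6.00

|Parcel A∩Parcel B|: x∈[1,4], y∈[3,5] → 3·2 = 6.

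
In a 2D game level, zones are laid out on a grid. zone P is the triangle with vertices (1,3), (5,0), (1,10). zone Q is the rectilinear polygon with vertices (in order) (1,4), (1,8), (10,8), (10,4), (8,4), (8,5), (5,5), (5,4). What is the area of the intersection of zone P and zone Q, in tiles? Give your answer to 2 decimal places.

6.40

The intersection is the polygon with vertices (3.4,4), (1,4), (1,8), (1.8,8).
By the shoelace formula its area is 6.40.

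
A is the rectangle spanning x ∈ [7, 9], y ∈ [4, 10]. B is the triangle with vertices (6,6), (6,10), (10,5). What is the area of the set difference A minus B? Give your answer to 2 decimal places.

8.00

|A| = 12, |A∩B| = 4.
|A ∖ B| = |A| − |A∩B| = 12 − 4 = 8.00.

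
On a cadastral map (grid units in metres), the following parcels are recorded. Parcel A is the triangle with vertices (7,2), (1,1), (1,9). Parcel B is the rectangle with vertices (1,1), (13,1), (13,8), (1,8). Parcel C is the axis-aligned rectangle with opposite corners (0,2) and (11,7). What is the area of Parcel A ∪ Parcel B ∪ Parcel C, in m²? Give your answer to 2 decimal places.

By inclusion–exclusion:
Individual areas: |Parcel A| = 24, |Parcel B| = 84, |Parcel C| = 55.
|Parcel A∩Parcel B| = 23.5714.
|Parcel A∩Parcel C| = 19.2857.
|Parcel B∩Parcel C|: x∈[1,11], y∈[2,7] → 10·5 = 50.
|Parcel A∩Parcel B∩Parcel C| = 19.2857.
|Parcel A ∪ Parcel B ∪ Parcel C| = 163 − 92.8571 + 19.2857 = 89.43.

89.43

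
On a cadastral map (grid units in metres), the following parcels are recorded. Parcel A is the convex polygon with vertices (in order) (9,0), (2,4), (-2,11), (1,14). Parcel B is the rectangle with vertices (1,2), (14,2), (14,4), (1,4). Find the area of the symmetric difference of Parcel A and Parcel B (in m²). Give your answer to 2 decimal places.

61.36

|Parcel A| = 49.5, |Parcel B| = 26, |Parcel A∩Parcel B| = 7.0714.
|Parcel A △ Parcel B| = |Parcel A| + |Parcel B| − 2·|Parcel A∩Parcel B| = 49.5 + 26 − 14.1429 = 61.36.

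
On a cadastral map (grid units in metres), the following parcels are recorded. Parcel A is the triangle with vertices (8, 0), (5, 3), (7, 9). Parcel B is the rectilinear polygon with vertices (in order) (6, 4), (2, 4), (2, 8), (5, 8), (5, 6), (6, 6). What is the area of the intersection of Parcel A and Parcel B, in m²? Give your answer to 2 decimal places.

The intersection is the polygon with vertices (6,6), (6,4), (5.333,4).
By the shoelace formula its area is 0.67.

0.67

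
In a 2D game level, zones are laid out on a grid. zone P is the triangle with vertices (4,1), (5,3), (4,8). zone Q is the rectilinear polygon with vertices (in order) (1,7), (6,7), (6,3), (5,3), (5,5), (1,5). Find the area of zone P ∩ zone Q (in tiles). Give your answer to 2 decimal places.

0.80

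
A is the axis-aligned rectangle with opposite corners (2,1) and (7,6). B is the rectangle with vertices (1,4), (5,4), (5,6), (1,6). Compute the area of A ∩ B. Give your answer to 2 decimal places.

6.00

|A∩B|: x∈[2,5], y∈[4,6] → 3·2 = 6.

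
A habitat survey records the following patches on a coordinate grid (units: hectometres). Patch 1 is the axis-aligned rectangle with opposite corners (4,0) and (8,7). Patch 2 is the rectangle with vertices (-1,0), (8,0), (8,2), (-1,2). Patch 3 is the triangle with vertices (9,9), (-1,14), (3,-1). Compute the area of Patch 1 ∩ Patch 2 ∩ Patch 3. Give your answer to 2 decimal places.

The intersection is the polygon with vertices (4,2), (4.8,2), (4,0.667).
By the shoelace formula its area is 0.53.

0.53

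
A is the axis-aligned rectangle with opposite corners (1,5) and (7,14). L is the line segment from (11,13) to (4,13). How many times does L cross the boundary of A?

1

The segment meets the boundary at (7,13).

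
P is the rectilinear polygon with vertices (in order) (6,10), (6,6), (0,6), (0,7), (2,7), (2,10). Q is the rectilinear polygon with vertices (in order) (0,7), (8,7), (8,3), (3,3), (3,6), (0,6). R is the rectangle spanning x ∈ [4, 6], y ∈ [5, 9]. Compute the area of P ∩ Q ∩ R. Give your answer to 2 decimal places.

The intersection is the polygon with vertices (4,6), (4,7), (6,7), (6,6).
By the shoelace formula its area is 2.00.

2.00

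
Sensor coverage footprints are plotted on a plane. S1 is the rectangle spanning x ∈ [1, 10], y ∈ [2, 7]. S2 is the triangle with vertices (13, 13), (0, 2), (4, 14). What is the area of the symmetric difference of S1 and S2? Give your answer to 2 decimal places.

81.94

|S1| = 45, |S2| = 56, |S1∩S2| = 9.5291.
|S1 △ S2| = |S1| + |S2| − 2·|S1∩S2| = 45 + 56 − 19.0583 = 81.94.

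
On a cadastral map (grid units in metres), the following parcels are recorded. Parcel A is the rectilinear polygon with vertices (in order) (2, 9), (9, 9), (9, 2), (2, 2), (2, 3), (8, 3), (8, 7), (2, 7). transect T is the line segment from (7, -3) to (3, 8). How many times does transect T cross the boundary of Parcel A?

3

The segment meets the boundary at (3.364,7), (5.182,2), (4.818,3).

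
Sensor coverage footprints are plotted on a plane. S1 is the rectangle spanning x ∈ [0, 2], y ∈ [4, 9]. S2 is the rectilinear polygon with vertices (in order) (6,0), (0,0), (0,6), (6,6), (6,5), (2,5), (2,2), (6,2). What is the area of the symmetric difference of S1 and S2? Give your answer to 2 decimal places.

26.00

|S1| = 10, |S2| = 24, |S1∩S2| = 4.
|S1 △ S2| = |S1| + |S2| − 2·|S1∩S2| = 10 + 24 − 8 = 26.00.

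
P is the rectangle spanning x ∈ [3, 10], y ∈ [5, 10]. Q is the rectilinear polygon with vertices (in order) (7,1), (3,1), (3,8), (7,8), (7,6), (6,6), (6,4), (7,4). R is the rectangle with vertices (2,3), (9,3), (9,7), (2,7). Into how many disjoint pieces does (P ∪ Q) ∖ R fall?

2

(P ∪ Q) ∖ R splits into 2 disjoint pieces (area 23, area 8).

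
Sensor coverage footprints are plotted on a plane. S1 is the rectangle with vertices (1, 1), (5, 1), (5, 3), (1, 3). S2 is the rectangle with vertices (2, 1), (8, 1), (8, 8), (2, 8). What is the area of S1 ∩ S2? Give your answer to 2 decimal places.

|S1∩S2|: x∈[2,5], y∈[1,3] → 3·2 = 6.

6.00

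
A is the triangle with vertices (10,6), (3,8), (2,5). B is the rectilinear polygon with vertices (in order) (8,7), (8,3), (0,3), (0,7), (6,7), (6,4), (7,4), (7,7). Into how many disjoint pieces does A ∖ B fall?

A ∖ B splits into 2 disjoint pieces (area 0.8214, area 3.3185).

2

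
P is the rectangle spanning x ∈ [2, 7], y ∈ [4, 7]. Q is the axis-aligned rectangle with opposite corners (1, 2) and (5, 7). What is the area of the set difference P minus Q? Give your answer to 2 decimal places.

6.00

|P∩Q|: x∈[2,5], y∈[4,7] → 3·3 = 9.
|P| = 15.
|P ∖ Q| = |P| − |P∩Q| = 15 − 9 = 6.00.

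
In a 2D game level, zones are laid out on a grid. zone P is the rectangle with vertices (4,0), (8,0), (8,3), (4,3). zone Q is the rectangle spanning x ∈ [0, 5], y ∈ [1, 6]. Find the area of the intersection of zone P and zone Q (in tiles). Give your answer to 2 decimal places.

2.00

|zone P∩zone Q|: x∈[4,5], y∈[1,3] → 1·2 = 2.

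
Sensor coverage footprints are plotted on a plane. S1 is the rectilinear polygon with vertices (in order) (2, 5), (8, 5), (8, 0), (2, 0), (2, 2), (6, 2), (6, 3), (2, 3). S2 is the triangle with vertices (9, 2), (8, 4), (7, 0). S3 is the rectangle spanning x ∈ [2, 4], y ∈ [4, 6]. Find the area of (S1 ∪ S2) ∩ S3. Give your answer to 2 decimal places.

2.00

The region (S1 ∪ S2) ∩ S3 is the polygon with vertices (2,5), (4,5), (4,4), (2,4).
By the shoelace formula its area is 2.00.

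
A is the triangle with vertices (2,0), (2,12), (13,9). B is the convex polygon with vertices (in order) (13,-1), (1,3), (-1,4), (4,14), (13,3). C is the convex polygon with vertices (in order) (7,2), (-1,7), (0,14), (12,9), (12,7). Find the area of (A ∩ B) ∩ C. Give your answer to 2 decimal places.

45.88

The region (A ∩ B) ∩ C is the polygon with vertices (2.88,11.76), (6.681,10.723), (10.059,6.594), (5.551,2.905), (2,5.125), (2,10).
By the shoelace formula its area is 45.88.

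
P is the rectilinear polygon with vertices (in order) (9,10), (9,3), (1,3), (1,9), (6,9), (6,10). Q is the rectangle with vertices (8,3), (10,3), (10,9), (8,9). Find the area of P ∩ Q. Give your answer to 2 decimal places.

The intersection is the polygon with vertices (9,3), (8,3), (8,9), (9,9).
By the shoelace formula its area is 6.00.

6.00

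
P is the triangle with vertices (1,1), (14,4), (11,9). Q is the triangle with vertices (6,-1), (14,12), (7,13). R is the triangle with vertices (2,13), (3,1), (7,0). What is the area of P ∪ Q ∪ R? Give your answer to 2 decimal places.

By inclusion–exclusion:
Individual areas: |P| = 37, |Q| = 49.5, |R| = 23.5.
|P∩Q| = 15.652.
|P∩R| = 5.2563.
|Q∩R| = 0.7815.
|P∩Q∩R| = 0.
|P ∪ Q ∪ R| = 110 − 21.6898 + 0 = 88.31.

88.31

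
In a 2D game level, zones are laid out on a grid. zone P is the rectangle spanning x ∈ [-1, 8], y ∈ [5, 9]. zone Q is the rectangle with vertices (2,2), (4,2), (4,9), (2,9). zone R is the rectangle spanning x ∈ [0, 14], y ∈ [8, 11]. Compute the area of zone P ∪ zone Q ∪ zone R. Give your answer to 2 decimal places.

76.00

By inclusion–exclusion:
Individual areas: |zone P| = 36, |zone Q| = 14, |zone R| = 42.
|zone P∩zone Q|: x∈[2,4], y∈[5,9] → 2·4 = 8.
|zone P∩zone R|: x∈[0,8], y∈[8,9] → 8·1 = 8.
|zone Q∩zone R|: x∈[2,4], y∈[8,9] → 2·1 = 2.
|zone P∩zone Q∩zone R| = 2.
|zone P ∪ zone Q ∪ zone R| = 92 − 18 + 2 = 76.00.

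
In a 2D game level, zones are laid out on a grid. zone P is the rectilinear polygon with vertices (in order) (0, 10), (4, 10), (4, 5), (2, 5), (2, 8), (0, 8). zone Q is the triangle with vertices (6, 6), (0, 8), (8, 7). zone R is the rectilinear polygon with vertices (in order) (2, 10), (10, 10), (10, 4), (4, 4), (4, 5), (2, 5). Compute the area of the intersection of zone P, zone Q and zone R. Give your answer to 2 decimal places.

The intersection is the polygon with vertices (2,7.333), (2,7.75), (4,7.5), (4,6.667).
By the shoelace formula its area is 1.25.

1.25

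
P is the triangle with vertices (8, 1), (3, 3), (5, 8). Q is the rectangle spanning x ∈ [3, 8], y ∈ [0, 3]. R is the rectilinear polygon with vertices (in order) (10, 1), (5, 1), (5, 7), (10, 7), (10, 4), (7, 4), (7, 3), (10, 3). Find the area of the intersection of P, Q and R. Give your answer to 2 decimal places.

3.34

The intersection is the polygon with vertices (7,3), (7.143,3), (8,1), (5,2.2), (5,3).
By the shoelace formula its area is 3.34.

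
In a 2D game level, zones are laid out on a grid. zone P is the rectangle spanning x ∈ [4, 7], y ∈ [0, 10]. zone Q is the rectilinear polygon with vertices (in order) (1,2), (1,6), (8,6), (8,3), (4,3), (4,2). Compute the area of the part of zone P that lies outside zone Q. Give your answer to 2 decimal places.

|zone P| = 30, |zone P∩zone Q| = 9.
|zone P ∖ zone Q| = |zone P| − |zone P∩zone Q| = 30 − 9 = 21.00.

21.00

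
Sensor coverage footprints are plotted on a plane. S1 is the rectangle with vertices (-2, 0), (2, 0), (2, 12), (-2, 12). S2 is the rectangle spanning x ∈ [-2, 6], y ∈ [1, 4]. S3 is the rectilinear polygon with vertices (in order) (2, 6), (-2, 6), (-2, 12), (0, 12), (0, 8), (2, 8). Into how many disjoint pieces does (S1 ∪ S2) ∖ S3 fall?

2

(S1 ∪ S2) ∖ S3 splits into 2 disjoint pieces (area 36, area 8).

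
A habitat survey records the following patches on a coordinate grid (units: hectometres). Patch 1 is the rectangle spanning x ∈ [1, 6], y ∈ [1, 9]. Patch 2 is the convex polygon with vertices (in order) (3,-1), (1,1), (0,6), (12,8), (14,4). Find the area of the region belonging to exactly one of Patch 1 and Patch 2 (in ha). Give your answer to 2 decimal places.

60.17

|Patch 1| = 40, |Patch 2| = 76, |Patch 1∩Patch 2| = 27.9167.
|Patch 1 △ Patch 2| = |Patch 1| + |Patch 2| − 2·|Patch 1∩Patch 2| = 40 + 76 − 55.8333 = 60.17.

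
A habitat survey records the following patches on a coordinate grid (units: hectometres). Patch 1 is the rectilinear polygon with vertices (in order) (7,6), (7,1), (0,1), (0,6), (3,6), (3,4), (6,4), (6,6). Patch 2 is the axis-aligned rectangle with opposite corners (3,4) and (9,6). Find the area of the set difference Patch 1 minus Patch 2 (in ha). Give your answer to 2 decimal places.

27.00

|Patch 1| = 29, |Patch 1∩Patch 2| = 2.
|Patch 1 ∖ Patch 2| = |Patch 1| − |Patch 1∩Patch 2| = 29 − 2 = 27.00.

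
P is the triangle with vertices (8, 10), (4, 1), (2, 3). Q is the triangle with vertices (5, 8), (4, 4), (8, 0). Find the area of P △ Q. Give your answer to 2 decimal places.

14.81

|P| = 13, |Q| = 10, |P∩Q| = 4.0943.
|P △ Q| = |P| + |Q| − 2·|P∩Q| = 13 + 10 − 8.1887 = 14.81.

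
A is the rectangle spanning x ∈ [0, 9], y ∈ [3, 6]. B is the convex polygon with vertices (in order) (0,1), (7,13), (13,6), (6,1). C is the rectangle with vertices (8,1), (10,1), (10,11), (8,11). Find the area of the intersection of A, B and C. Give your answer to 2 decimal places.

2.99

The intersection is the polygon with vertices (9,3.143), (8.8,3), (8,3), (8,6), (9,6).
By the shoelace formula its area is 2.99.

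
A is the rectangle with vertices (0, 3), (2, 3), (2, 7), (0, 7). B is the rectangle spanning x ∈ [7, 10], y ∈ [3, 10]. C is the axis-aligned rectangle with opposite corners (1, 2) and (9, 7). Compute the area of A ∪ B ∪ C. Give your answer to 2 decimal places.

By inclusion–exclusion:
Individual areas: |A| = 8, |B| = 21, |C| = 40.
|A∩B| = 0 (no overlap).
|A∩C|: x∈[1,2], y∈[3,7] → 1·4 = 4.
|B∩C|: x∈[7,9], y∈[3,7] → 2·4 = 8.
|A∩B∩C| = 0.
|A ∪ B ∪ C| = 69 − 12 + 0 = 57.00.

57.00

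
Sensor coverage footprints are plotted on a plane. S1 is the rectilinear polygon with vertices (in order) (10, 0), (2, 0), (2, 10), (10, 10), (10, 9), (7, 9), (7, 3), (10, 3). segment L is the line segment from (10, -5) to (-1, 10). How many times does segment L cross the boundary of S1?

The segment meets the boundary at (2,5.909), (6.333,0).

2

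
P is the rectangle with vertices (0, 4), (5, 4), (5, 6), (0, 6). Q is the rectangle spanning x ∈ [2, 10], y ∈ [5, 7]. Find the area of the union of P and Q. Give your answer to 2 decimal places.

23.00

By inclusion–exclusion:
Individual areas: |P| = 10, |Q| = 16.
|P∩Q|: x∈[2,5], y∈[5,6] → 3·1 = 3.
|P ∪ Q| = 26 − 3 = 23.00.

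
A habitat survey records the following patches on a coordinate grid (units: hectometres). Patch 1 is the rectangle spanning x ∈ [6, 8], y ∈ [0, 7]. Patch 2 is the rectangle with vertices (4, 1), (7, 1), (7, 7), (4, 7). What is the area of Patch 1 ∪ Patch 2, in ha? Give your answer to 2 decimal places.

By inclusion–exclusion:
Individual areas: |Patch 1| = 14, |Patch 2| = 18.
|Patch 1∩Patch 2|: x∈[6,7], y∈[1,7] → 1·6 = 6.
|Patch 1 ∪ Patch 2| = 32 − 6 = 26.00.

26.00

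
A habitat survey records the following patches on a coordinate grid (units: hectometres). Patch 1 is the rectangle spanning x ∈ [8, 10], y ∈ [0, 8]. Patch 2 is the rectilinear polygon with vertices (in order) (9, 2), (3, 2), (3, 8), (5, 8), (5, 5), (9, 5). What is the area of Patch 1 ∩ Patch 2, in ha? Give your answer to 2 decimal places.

The intersection is the polygon with vertices (8,5), (9,5), (9,2), (8,2).
By the shoelace formula its area is 3.00.

3.00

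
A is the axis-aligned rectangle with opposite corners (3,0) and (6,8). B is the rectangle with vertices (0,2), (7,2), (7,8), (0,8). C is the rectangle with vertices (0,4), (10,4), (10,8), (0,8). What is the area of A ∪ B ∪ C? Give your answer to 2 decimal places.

By inclusion–exclusion:
Individual areas: |A| = 24, |B| = 42, |C| = 40.
|A∩B|: x∈[3,6], y∈[2,8] → 3·6 = 18.
|A∩C|: x∈[3,6], y∈[4,8] → 3·4 = 12.
|B∩C|: x∈[0,7], y∈[4,8] → 7·4 = 28.
|A∩B∩C| = 12.
|A ∪ B ∪ C| = 106 − 58 + 12 = 60.00.

60.00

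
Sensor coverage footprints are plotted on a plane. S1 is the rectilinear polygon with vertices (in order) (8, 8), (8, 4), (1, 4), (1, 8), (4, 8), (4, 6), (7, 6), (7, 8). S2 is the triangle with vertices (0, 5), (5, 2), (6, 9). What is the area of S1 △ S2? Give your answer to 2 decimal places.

|S1| = 22, |S2| = 19, |S1∩S2| = 10.7238.
|S1 △ S2| = |S1| + |S2| − 2·|S1∩S2| = 22 + 19 − 21.4476 = 19.55.

19.55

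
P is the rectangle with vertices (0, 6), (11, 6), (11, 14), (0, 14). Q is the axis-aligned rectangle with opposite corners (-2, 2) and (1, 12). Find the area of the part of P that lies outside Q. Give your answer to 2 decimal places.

|P∩Q|: x∈[0,1], y∈[6,12] → 1·6 = 6.
|P| = 88.
|P ∖ Q| = |P| − |P∩Q| = 88 − 6 = 82.00.

82.00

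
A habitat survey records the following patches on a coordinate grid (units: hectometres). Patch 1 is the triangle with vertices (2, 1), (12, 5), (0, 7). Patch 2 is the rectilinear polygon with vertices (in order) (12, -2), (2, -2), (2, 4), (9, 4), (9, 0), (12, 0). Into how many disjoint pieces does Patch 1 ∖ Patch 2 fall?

1

Patch 1 ∖ Patch 2 is a single connected region.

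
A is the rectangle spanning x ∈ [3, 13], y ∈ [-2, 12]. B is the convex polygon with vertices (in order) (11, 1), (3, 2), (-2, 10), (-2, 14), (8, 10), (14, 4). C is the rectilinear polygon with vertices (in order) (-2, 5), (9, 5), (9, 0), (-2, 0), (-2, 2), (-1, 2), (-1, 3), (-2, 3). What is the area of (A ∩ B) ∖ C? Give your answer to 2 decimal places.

|A ∩ B| = 76.5.
|(A ∩ B) ∩ C| = 20.25.
|(A ∩ B) ∖ C| = 76.5 − 20.25 = 56.25.

56.25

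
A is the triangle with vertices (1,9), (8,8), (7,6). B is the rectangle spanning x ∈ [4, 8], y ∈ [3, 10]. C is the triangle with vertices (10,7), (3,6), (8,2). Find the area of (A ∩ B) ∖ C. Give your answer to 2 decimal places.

5.55

|A ∩ B| = 5.8929.
|(A ∩ B) ∩ C| = 0.3419.
|(A ∩ B) ∖ C| = 5.8929 − 0.3419 = 5.55.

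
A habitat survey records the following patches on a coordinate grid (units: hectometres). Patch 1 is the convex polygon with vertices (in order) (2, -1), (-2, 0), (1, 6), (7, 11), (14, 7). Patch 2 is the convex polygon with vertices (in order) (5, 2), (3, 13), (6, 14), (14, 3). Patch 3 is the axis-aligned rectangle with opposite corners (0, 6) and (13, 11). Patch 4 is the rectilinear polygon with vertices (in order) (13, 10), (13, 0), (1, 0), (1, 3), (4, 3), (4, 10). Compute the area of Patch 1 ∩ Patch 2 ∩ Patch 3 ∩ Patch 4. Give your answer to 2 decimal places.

23.89

The intersection is the polygon with vertices (11.818,6), (4.273,6), (4,7.5), (4,8.5), (5.8,10), (8.75,10), (9.022,9.844).
By the shoelace formula its area is 23.89.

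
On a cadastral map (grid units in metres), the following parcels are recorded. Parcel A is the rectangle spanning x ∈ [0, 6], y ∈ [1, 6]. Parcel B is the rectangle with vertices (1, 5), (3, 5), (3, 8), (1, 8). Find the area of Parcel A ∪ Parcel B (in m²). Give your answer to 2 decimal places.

By inclusion–exclusion:
Individual areas: |Parcel A| = 30, |Parcel B| = 6.
|Parcel A∩Parcel B|: x∈[1,3], y∈[5,6] → 2·1 = 2.
|Parcel A ∪ Parcel B| = 36 − 2 = 34.00.

34.00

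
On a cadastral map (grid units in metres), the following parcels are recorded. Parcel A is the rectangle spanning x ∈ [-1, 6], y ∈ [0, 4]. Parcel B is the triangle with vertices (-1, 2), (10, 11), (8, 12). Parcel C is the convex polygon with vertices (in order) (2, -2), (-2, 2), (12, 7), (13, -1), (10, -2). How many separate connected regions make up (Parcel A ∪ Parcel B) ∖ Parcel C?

2

(Parcel A ∪ Parcel B) ∖ Parcel C splits into 2 disjoint pieces (area 0.5, area 17.6341).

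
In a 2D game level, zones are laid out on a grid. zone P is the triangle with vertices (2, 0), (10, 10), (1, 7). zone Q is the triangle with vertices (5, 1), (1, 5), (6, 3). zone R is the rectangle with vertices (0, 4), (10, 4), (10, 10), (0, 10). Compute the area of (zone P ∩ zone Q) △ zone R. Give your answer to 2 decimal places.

61.69

|zone P ∩ zone Q| = 3.1263.
|(zone P ∩ zone Q) ∩ zone R| = 0.7197.
|(zone P ∩ zone Q) △ zone R| = 3.1263 + 60 − 1.4394 = 61.69.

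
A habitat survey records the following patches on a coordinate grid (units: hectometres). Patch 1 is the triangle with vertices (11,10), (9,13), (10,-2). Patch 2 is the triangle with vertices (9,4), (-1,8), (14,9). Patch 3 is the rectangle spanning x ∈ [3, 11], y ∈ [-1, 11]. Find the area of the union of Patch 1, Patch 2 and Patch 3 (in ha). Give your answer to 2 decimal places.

105.21

By inclusion–exclusion:
Individual areas: |Patch 1| = 13.5, |Patch 2| = 35, |Patch 3| = 96.
|Patch 1∩Patch 2| = 4.8916.
|Patch 1∩Patch 3| = 12.225.
|Patch 2∩Patch 3| = 27.0667.
|Patch 1∩Patch 2∩Patch 3| = 4.8916.
|Patch 1 ∪ Patch 2 ∪ Patch 3| = 144.5 − 44.1833 + 4.8916 = 105.21.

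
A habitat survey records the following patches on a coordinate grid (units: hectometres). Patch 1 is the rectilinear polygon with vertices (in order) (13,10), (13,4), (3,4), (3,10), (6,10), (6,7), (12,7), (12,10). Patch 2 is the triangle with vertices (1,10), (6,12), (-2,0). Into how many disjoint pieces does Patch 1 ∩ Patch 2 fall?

Patch 1 ∩ Patch 2 is a single connected region.

1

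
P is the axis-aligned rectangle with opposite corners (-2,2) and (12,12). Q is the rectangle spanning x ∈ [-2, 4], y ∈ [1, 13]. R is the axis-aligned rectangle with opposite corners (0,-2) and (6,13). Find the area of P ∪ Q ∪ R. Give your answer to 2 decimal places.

By inclusion–exclusion:
Individual areas: |P| = 140, |Q| = 72, |R| = 90.
|P∩Q|: x∈[-2,4], y∈[2,12] → 6·10 = 60.
|P∩R|: x∈[0,6], y∈[2,12] → 6·10 = 60.
|Q∩R|: x∈[0,4], y∈[1,13] → 4·12 = 48.
|P∩Q∩R| = 40.
|P ∪ Q ∪ R| = 302 − 168 + 40 = 174.00.

174.00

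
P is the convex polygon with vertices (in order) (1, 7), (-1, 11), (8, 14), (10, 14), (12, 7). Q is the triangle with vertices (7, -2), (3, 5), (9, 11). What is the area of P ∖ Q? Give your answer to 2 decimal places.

|P| = 66.5, |P∩Q| = 6.7692.
|P ∖ Q| = |P| − |P∩Q| = 66.5 − 6.7692 = 59.73.

59.73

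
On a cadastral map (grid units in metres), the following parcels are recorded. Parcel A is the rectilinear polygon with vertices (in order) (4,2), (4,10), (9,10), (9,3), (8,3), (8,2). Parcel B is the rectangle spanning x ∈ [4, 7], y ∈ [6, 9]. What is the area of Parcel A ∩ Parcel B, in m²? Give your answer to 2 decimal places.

The intersection is the polygon with vertices (4,9), (7,9), (7,6), (4,6).
By the shoelace formula its area is 9.00.

9.00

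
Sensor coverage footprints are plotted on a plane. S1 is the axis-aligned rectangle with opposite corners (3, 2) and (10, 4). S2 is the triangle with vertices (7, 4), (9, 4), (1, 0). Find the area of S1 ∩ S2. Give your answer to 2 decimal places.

The intersection is the polygon with vertices (9,4), (5,2), (4,2), (7,4).
By the shoelace formula its area is 3.00.

3.00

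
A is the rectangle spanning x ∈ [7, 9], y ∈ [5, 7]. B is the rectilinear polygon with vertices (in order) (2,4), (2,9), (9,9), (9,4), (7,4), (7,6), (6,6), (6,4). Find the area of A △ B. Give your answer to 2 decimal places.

|A| = 4, |B| = 33, |A∩B| = 4.
|A △ B| = |A| + |B| − 2·|A∩B| = 4 + 33 − 8 = 29.00.

29.00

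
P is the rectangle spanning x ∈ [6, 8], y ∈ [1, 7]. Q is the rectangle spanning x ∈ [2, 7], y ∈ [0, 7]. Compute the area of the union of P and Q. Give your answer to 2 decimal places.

By inclusion–exclusion:
Individual areas: |P| = 12, |Q| = 35.
|P∩Q|: x∈[6,7], y∈[1,7] → 1·6 = 6.
|P ∪ Q| = 47 − 6 = 41.00.

41.00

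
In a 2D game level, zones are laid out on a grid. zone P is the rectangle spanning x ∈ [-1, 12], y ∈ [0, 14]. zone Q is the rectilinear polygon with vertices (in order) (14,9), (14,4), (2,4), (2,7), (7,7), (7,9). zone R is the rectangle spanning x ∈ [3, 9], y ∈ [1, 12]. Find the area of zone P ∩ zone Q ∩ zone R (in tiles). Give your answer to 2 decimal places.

The intersection is the polygon with vertices (3,4), (3,7), (7,7), (7,9), (9,9), (9,4).
By the shoelace formula its area is 22.00.

22.00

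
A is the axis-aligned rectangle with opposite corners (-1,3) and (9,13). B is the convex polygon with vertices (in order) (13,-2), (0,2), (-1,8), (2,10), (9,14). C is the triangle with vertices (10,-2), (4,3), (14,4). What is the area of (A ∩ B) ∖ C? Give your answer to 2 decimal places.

|A ∩ B| = 78.0417.
|(A ∩ B) ∩ C| = 1.25.
|(A ∩ B) ∖ C| = 78.0417 − 1.25 = 76.79.

76.79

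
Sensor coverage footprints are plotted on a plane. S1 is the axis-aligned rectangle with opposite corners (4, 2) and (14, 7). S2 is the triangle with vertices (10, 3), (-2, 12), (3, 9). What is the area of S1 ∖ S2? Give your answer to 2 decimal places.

|S1| = 50, |S1∩S2| = 1.3333.
|S1 ∖ S2| = |S1| − |S1∩S2| = 50 − 1.3333 = 48.67.

48.67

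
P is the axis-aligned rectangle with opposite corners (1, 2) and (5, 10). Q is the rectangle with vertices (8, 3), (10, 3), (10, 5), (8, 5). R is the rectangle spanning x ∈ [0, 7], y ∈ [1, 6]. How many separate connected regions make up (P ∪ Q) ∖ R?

2

(P ∪ Q) ∖ R splits into 2 disjoint pieces (area 16, area 4).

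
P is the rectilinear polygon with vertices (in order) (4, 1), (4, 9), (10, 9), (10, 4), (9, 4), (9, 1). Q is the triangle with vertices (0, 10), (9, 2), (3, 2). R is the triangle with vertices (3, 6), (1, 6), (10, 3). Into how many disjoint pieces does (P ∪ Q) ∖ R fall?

2

(P ∪ Q) ∖ R splits into 2 disjoint pieces (area 21.381, area 33.6032).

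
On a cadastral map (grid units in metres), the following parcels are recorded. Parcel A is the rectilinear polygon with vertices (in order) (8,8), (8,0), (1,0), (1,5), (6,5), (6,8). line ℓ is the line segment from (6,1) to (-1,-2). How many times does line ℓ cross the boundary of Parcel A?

The segment meets the boundary at (3.667,0).

1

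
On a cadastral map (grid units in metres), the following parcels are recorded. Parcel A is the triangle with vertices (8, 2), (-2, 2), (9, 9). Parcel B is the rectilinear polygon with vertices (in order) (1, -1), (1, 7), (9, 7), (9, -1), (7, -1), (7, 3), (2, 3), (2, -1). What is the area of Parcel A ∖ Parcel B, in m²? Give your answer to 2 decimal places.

10.72

|Parcel A| = 35, |Parcel A∩Parcel B| = 24.2792.
|Parcel A ∖ Parcel B| = |Parcel A| − |Parcel A∩Parcel B| = 35 − 24.2792 = 10.72.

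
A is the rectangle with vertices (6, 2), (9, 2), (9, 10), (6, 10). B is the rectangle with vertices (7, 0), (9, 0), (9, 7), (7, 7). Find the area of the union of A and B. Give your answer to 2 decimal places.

28.00

By inclusion–exclusion:
Individual areas: |A| = 24, |B| = 14.
|A∩B|: x∈[7,9], y∈[2,7] → 2·5 = 10.
|A ∪ B| = 38 − 10 = 28.00.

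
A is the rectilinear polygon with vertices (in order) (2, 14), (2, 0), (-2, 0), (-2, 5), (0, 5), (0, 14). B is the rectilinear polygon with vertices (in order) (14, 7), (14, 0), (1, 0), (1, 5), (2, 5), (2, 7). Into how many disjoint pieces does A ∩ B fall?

1

A ∩ B is a single connected region.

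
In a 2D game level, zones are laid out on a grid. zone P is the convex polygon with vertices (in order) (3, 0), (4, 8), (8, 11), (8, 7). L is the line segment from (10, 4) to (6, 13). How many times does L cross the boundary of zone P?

2

The segment meets the boundary at (7.167,10.375), (8,8.5).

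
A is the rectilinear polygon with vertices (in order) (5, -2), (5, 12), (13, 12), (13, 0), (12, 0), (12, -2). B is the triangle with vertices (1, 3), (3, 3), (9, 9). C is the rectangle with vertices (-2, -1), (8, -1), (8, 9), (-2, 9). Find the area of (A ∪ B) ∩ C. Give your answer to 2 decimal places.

The region (A ∪ B) ∩ C is the polygon with vertices (3,3), (1,3), (5,6), (5,9), (8,9), (8,-1), (5,-1), (5,5).
By the shoelace formula its area is 34.00.

34.00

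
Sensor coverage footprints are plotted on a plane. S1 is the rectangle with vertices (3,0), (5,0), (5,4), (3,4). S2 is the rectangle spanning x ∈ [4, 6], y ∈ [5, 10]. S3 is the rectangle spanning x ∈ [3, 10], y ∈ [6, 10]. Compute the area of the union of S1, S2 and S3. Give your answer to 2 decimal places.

38.00

By inclusion–exclusion:
Individual areas: |S1| = 8, |S2| = 10, |S3| = 28.
|S1∩S2| = 0 (no overlap).
|S1∩S3| = 0 (no overlap).
|S2∩S3|: x∈[4,6], y∈[6,10] → 2·4 = 8.
|S1∩S2∩S3| = 0.
|S1 ∪ S2 ∪ S3| = 46 − 8 + 0 = 38.00.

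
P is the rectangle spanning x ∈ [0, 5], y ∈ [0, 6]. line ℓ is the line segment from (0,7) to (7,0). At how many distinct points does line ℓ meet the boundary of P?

The segment meets the boundary at (5,2), (1,6).

2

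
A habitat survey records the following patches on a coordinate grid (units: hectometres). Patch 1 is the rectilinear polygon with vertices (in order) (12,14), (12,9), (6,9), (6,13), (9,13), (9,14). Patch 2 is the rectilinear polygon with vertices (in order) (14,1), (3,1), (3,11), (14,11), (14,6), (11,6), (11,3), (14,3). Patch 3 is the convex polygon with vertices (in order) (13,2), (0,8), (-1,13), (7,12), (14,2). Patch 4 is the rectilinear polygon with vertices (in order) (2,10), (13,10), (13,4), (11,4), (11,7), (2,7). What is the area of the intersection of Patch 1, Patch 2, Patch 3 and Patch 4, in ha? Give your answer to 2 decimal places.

The intersection is the polygon with vertices (6,10), (8.4,10), (9.1,9), (6,9).
By the shoelace formula its area is 2.75.

2.75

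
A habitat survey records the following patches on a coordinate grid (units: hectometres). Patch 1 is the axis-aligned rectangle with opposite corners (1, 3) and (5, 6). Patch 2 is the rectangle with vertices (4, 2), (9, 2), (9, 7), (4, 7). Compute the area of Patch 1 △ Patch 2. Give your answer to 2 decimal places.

|Patch 1∩Patch 2|: x∈[4,5], y∈[3,6] → 1·3 = 3.
|Patch 1 △ Patch 2| = |Patch 1| + |Patch 2| − 2·|Patch 1∩Patch 2| = 12 + 25 − 6 = 31.00.

31.00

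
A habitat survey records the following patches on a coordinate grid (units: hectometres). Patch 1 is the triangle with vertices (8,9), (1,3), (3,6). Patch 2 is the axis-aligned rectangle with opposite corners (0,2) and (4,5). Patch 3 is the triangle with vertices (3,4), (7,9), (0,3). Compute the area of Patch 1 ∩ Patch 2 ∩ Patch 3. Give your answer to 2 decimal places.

The intersection is the polygon with vertices (2.333,5), (3.333,5), (1.636,3.546), (1.286,3.429).
By the shoelace formula its area is 0.94.

0.94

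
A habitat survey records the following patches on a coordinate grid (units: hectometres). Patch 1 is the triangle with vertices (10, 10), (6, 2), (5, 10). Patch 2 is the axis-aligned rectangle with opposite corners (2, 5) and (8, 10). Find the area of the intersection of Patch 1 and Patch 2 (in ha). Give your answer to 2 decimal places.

13.19

The intersection is the polygon with vertices (7.5,5), (5.625,5), (5,10), (8,10), (8,6).
By the shoelace formula its area is 13.19.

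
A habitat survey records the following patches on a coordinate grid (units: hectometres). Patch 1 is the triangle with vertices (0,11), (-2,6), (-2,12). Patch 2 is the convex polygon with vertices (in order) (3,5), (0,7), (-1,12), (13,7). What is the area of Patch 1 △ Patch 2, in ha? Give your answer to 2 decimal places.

|Patch 1| = 6, |Patch 2| = 45.5, |Patch 1∩Patch 2| = 0.7111.
|Patch 1 △ Patch 2| = |Patch 1| + |Patch 2| − 2·|Patch 1∩Patch 2| = 6 + 45.5 − 1.4222 = 50.08.

50.08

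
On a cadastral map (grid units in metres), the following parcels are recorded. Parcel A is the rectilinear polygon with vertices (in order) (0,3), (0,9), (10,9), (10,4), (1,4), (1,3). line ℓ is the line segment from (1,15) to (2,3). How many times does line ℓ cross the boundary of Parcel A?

2

The segment meets the boundary at (1.917,4), (1.5,9).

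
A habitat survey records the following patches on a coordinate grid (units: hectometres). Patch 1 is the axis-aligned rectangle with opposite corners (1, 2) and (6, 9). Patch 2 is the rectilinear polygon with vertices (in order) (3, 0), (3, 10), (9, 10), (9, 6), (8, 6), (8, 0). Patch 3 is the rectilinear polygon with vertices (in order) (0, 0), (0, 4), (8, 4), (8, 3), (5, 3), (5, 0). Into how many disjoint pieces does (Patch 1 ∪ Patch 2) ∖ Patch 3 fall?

2

(Patch 1 ∪ Patch 2) ∖ Patch 3 splits into 2 disjoint pieces (area 44, area 9).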